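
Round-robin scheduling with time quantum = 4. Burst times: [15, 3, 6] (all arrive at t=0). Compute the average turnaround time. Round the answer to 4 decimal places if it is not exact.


Time quantum = 4
Execution trace:
  J1 runs 4 units, time = 4
  J2 runs 3 units, time = 7
  J3 runs 4 units, time = 11
  J1 runs 4 units, time = 15
  J3 runs 2 units, time = 17
  J1 runs 4 units, time = 21
  J1 runs 3 units, time = 24
Finish times: [24, 7, 17]
Average turnaround = 48/3 = 16.0

16.0


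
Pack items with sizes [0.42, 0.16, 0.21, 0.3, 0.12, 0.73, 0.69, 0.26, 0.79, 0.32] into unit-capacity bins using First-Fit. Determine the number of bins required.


Place items sequentially using First-Fit:
  Item 0.42 -> new Bin 1
  Item 0.16 -> Bin 1 (now 0.58)
  Item 0.21 -> Bin 1 (now 0.79)
  Item 0.3 -> new Bin 2
  Item 0.12 -> Bin 1 (now 0.91)
  Item 0.73 -> new Bin 3
  Item 0.69 -> Bin 2 (now 0.99)
  Item 0.26 -> Bin 3 (now 0.99)
  Item 0.79 -> new Bin 4
  Item 0.32 -> new Bin 5
Total bins used = 5

5


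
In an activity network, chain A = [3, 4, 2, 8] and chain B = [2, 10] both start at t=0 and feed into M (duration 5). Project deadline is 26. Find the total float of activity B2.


Forward pass: ES(B2) = sum of predecessors on chain B = 2
EF = ES + duration = 2 + 10 = 12
Backward pass: LF(M) = deadline = 26; LS(M) = 26 - 5 = 21
LF(B2) = LS(M) - sum(successors on chain B) = 21 - 0 = 21
LS = LF - duration = 21 - 10 = 11
Total float = LS - ES = 11 - 2 = 9

9


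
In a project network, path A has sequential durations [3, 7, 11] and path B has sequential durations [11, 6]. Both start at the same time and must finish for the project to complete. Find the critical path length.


Path A total = 3 + 7 + 11 = 21
Path B total = 11 + 6 = 17
Critical path = longest path = max(21, 17) = 21

21


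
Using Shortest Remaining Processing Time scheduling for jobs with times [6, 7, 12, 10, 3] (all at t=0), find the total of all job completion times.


Since all jobs arrive at t=0, SRPT equals SPT ordering.
SPT order: [3, 6, 7, 10, 12]
Completion times:
  Job 1: p=3, C=3
  Job 2: p=6, C=9
  Job 3: p=7, C=16
  Job 4: p=10, C=26
  Job 5: p=12, C=38
Total completion time = 3 + 9 + 16 + 26 + 38 = 92

92


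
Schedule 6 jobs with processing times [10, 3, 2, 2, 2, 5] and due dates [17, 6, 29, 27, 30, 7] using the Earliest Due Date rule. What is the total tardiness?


Sort by due date (EDD order): [(3, 6), (5, 7), (10, 17), (2, 27), (2, 29), (2, 30)]
Compute completion times and tardiness:
  Job 1: p=3, d=6, C=3, tardiness=max(0,3-6)=0
  Job 2: p=5, d=7, C=8, tardiness=max(0,8-7)=1
  Job 3: p=10, d=17, C=18, tardiness=max(0,18-17)=1
  Job 4: p=2, d=27, C=20, tardiness=max(0,20-27)=0
  Job 5: p=2, d=29, C=22, tardiness=max(0,22-29)=0
  Job 6: p=2, d=30, C=24, tardiness=max(0,24-30)=0
Total tardiness = 2

2


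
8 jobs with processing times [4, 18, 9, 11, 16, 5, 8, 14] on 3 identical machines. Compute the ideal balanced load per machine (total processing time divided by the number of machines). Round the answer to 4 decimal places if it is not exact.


Total processing time = 4 + 18 + 9 + 11 + 16 + 5 + 8 + 14 = 85
Number of machines = 3
Ideal balanced load = 85 / 3 = 28.3333

28.3333


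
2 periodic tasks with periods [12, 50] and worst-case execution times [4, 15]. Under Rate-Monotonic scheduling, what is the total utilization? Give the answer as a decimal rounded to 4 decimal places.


Compute individual utilizations (exact fractions):
  Task 1: C/T = 4/12 = 1/3 (approx. 0.3333)
  Task 2: C/T = 15/50 = 3/10 (approx. 0.3)
Total utilization U = 1/3 + 3/10 = 19/30
Rounded to 4 decimal places: U = 0.6333
RM (Liu & Layland) bound for 2 tasks = 0.828427; compare with U = 19/30 (approx. 0.633333)
U <= bound, so schedulable by RM sufficient condition.

0.6333


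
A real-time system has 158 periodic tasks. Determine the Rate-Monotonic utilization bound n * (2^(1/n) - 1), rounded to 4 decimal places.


Compute 2^(1/158) = 1.0043966445
Subtract 1: 1.0043966445 - 1 = 0.0043966445
Multiply by n: 158 * 0.0043966445 = 0.6946698310
Round to 4 dp: 0.6947

0.6947


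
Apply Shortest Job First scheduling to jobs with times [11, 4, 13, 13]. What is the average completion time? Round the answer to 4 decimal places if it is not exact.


SJF order (ascending): [4, 11, 13, 13]
Completion times:
  Job 1: burst=4, C=4
  Job 2: burst=11, C=15
  Job 3: burst=13, C=28
  Job 4: burst=13, C=41
Average completion = 88/4 = 22.0

22.0


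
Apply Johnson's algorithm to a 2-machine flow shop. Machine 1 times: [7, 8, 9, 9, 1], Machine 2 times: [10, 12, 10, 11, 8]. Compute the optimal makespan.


Apply Johnson's rule:
  Group 1 (a <= b): [(5, 1, 8), (1, 7, 10), (2, 8, 12), (3, 9, 10), (4, 9, 11)]
  Group 2 (a > b): []
Optimal job order: [5, 1, 2, 3, 4]
Schedule:
  Job 5: M1 done at 1, M2 done at 9
  Job 1: M1 done at 8, M2 done at 19
  Job 2: M1 done at 16, M2 done at 31
  Job 3: M1 done at 25, M2 done at 41
  Job 4: M1 done at 34, M2 done at 52
Makespan = 52

52


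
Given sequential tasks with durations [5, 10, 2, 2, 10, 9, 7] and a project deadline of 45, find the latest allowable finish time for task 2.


LF(activity 2) = deadline - sum of successor durations
Successors: activities 3 through 7 with durations [2, 2, 10, 9, 7]
Sum of successor durations = 30
LF = 45 - 30 = 15

15


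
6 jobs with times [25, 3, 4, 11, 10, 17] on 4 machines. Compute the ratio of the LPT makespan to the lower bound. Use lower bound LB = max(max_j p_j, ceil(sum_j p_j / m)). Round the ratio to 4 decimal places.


LPT order: [25, 17, 11, 10, 4, 3]
Machine loads after assignment: [25, 17, 14, 14]
LPT makespan = 25
Lower bound = max(max_job, ceil(total/4)) = max(25, 18) = 25
Ratio = 25 / 25 = 1.0

1.0


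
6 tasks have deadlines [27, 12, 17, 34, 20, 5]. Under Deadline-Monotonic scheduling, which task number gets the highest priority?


Sort tasks by relative deadline (ascending):
  Task 6: deadline = 5
  Task 2: deadline = 12
  Task 3: deadline = 17
  Task 5: deadline = 20
  Task 1: deadline = 27
  Task 4: deadline = 34
Priority order (highest first): [6, 2, 3, 5, 1, 4]
Highest priority task = 6

6


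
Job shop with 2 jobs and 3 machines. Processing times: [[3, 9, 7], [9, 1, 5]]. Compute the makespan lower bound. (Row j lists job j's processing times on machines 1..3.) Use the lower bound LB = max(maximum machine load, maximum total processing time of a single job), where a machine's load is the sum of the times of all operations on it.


Machine loads:
  Machine 1: 3 + 9 = 12
  Machine 2: 9 + 1 = 10
  Machine 3: 7 + 5 = 12
Max machine load = 12
Job totals:
  Job 1: 19
  Job 2: 15
Max job total = 19
Lower bound = max(12, 19) = 19

19


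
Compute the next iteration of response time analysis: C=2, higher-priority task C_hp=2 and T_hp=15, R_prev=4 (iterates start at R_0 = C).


R_next = C + ceil(R_prev / T_hp) * C_hp
ceil(4 / 15) = ceil(0.2667) = 1
Interference = 1 * 2 = 2
R_next = 2 + 2 = 4
R_next = R_prev, so the iteration has converged (response time = 4).

4


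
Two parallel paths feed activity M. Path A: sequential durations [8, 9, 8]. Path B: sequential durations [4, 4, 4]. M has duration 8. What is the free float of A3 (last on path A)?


ES(A3) = sum of predecessors on chain A = 17
EF(A3) = ES + duration = 17 + 8 = 25
Successor of A3 is M. ES(M) = max(sum(A), sum(B)) = max(25, 12) = 25
Free float = ES(successor) - EF(current) = 25 - 25 = 0

0


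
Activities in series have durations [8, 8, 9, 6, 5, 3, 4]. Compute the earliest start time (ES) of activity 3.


Activity 3 starts after activities 1 through 2 complete.
Predecessor durations: [8, 8]
ES = 8 + 8 = 16

16


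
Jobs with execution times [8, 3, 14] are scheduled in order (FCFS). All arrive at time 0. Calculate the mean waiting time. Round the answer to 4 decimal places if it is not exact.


FCFS order (as given): [8, 3, 14]
Waiting times:
  Job 1: wait = 0
  Job 2: wait = 8
  Job 3: wait = 11
Sum of waiting times = 19
Average waiting time = 19/3 = 6.3333

6.3333


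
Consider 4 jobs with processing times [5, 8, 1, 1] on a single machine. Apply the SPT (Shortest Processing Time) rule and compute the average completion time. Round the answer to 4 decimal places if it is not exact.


Sort jobs by processing time (SPT order): [1, 1, 5, 8]
Compute completion times sequentially:
  Job 1: processing = 1, completes at 1
  Job 2: processing = 1, completes at 2
  Job 3: processing = 5, completes at 7
  Job 4: processing = 8, completes at 15
Sum of completion times = 25
Average completion time = 25/4 = 6.25

6.25


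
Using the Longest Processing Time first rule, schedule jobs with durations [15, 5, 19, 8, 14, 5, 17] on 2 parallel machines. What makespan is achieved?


Sort jobs in decreasing order (LPT): [19, 17, 15, 14, 8, 5, 5]
Assign each job to the least loaded machine:
  Machine 1: jobs [19, 14, 5, 5], load = 43
  Machine 2: jobs [17, 15, 8], load = 40
Makespan = max load = 43

43


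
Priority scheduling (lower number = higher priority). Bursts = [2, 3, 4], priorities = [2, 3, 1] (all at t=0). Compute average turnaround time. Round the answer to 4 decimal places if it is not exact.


Sort by priority (ascending = highest first):
Order: [(1, 4), (2, 2), (3, 3)]
Completion times:
  Priority 1, burst=4, C=4
  Priority 2, burst=2, C=6
  Priority 3, burst=3, C=9
Average turnaround = 19/3 = 6.3333

6.3333


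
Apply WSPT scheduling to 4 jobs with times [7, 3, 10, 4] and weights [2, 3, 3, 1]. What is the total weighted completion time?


Compute p/w ratios and sort ascending (WSPT): [(3, 3), (10, 3), (7, 2), (4, 1)]
Compute weighted completion times:
  Job (p=3,w=3): C=3, w*C=3*3=9
  Job (p=10,w=3): C=13, w*C=3*13=39
  Job (p=7,w=2): C=20, w*C=2*20=40
  Job (p=4,w=1): C=24, w*C=1*24=24
Total weighted completion time = 112

112


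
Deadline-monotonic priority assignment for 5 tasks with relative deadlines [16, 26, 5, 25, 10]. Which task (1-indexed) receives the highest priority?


Sort tasks by relative deadline (ascending):
  Task 3: deadline = 5
  Task 5: deadline = 10
  Task 1: deadline = 16
  Task 4: deadline = 25
  Task 2: deadline = 26
Priority order (highest first): [3, 5, 1, 4, 2]
Highest priority task = 3

3


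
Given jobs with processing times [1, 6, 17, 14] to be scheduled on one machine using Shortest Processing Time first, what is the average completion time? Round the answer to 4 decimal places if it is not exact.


Sort jobs by processing time (SPT order): [1, 6, 14, 17]
Compute completion times sequentially:
  Job 1: processing = 1, completes at 1
  Job 2: processing = 6, completes at 7
  Job 3: processing = 14, completes at 21
  Job 4: processing = 17, completes at 38
Sum of completion times = 67
Average completion time = 67/4 = 16.75

16.75


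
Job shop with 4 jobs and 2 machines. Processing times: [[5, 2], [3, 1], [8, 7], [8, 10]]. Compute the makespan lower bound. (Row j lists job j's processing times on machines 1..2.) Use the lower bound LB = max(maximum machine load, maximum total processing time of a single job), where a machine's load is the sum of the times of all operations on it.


Machine loads:
  Machine 1: 5 + 3 + 8 + 8 = 24
  Machine 2: 2 + 1 + 7 + 10 = 20
Max machine load = 24
Job totals:
  Job 1: 7
  Job 2: 4
  Job 3: 15
  Job 4: 18
Max job total = 18
Lower bound = max(24, 18) = 24

24


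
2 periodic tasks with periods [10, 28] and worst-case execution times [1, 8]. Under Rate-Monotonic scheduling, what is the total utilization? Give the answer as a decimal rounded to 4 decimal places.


Compute individual utilizations (exact fractions):
  Task 1: C/T = 1/10 (approx. 0.1)
  Task 2: C/T = 8/28 = 2/7 (approx. 0.2857)
Total utilization U = 1/10 + 2/7 = 27/70
Rounded to 4 decimal places: U = 0.3857
RM (Liu & Layland) bound for 2 tasks = 0.828427; compare with U = 27/70 (approx. 0.385714)
U <= bound, so schedulable by RM sufficient condition.

0.3857


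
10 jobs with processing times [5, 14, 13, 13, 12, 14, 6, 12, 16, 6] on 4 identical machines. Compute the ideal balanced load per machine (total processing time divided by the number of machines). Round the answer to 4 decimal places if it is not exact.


Total processing time = 5 + 14 + 13 + 13 + 12 + 14 + 6 + 12 + 16 + 6 = 111
Number of machines = 4
Ideal balanced load = 111 / 4 = 27.75

27.75


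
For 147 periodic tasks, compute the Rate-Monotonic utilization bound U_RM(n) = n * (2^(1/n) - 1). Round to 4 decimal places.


Compute 2^(1/147) = 1.0047264214
Subtract 1: 1.0047264214 - 1 = 0.0047264214
Multiply by n: 147 * 0.0047264214 = 0.6947839458
Round to 4 dp: 0.6948

0.6948


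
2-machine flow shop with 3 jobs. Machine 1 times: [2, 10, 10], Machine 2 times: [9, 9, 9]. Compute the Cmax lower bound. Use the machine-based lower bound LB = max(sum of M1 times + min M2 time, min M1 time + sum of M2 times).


LB1 = sum(M1 times) + min(M2 times) = 22 + 9 = 31
LB2 = min(M1 times) + sum(M2 times) = 2 + 27 = 29
Lower bound = max(LB1, LB2) = max(31, 29) = 31

31


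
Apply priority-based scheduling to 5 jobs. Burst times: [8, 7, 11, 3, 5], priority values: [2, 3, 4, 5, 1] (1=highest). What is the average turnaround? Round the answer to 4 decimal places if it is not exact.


Sort by priority (ascending = highest first):
Order: [(1, 5), (2, 8), (3, 7), (4, 11), (5, 3)]
Completion times:
  Priority 1, burst=5, C=5
  Priority 2, burst=8, C=13
  Priority 3, burst=7, C=20
  Priority 4, burst=11, C=31
  Priority 5, burst=3, C=34
Average turnaround = 103/5 = 20.6

20.6


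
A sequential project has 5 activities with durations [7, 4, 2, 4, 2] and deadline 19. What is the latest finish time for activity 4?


LF(activity 4) = deadline - sum of successor durations
Successors: activities 5 through 5 with durations [2]
Sum of successor durations = 2
LF = 19 - 2 = 17

17


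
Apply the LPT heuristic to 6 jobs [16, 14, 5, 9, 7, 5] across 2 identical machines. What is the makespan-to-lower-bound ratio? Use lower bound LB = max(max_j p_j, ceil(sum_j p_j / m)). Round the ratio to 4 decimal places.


LPT order: [16, 14, 9, 7, 5, 5]
Machine loads after assignment: [28, 28]
LPT makespan = 28
Lower bound = max(max_job, ceil(total/2)) = max(16, 28) = 28
Ratio = 28 / 28 = 1.0

1.0


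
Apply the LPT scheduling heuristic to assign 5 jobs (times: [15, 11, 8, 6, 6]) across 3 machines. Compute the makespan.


Sort jobs in decreasing order (LPT): [15, 11, 8, 6, 6]
Assign each job to the least loaded machine:
  Machine 1: jobs [15], load = 15
  Machine 2: jobs [11, 6], load = 17
  Machine 3: jobs [8, 6], load = 14
Makespan = max load = 17

17


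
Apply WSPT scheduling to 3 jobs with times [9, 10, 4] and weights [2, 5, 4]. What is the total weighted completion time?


Compute p/w ratios and sort ascending (WSPT): [(4, 4), (10, 5), (9, 2)]
Compute weighted completion times:
  Job (p=4,w=4): C=4, w*C=4*4=16
  Job (p=10,w=5): C=14, w*C=5*14=70
  Job (p=9,w=2): C=23, w*C=2*23=46
Total weighted completion time = 132

132


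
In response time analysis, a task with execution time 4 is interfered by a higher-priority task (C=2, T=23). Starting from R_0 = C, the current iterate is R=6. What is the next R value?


R_next = C + ceil(R_prev / T_hp) * C_hp
ceil(6 / 23) = ceil(0.2609) = 1
Interference = 1 * 2 = 2
R_next = 4 + 2 = 6
R_next = R_prev, so the iteration has converged (response time = 6).

6


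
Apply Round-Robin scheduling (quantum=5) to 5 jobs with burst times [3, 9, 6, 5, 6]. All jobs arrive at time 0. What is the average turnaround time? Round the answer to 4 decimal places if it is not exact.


Time quantum = 5
Execution trace:
  J1 runs 3 units, time = 3
  J2 runs 5 units, time = 8
  J3 runs 5 units, time = 13
  J4 runs 5 units, time = 18
  J5 runs 5 units, time = 23
  J2 runs 4 units, time = 27
  J3 runs 1 units, time = 28
  J5 runs 1 units, time = 29
Finish times: [3, 27, 28, 18, 29]
Average turnaround = 105/5 = 21.0

21.0


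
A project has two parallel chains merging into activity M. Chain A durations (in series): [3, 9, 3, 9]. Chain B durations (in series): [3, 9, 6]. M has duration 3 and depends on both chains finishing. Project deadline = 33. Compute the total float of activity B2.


Forward pass: ES(B2) = sum of predecessors on chain B = 3
EF = ES + duration = 3 + 9 = 12
Backward pass: LF(M) = deadline = 33; LS(M) = 33 - 3 = 30
LF(B2) = LS(M) - sum(successors on chain B) = 30 - 6 = 24
LS = LF - duration = 24 - 9 = 15
Total float = LS - ES = 15 - 3 = 12

12


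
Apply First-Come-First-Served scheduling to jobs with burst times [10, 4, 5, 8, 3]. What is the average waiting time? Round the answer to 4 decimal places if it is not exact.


FCFS order (as given): [10, 4, 5, 8, 3]
Waiting times:
  Job 1: wait = 0
  Job 2: wait = 10
  Job 3: wait = 14
  Job 4: wait = 19
  Job 5: wait = 27
Sum of waiting times = 70
Average waiting time = 70/5 = 14.0

14.0


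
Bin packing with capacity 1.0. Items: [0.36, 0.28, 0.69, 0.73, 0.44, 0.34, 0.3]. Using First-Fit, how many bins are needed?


Place items sequentially using First-Fit:
  Item 0.36 -> new Bin 1
  Item 0.28 -> Bin 1 (now 0.64)
  Item 0.69 -> new Bin 2
  Item 0.73 -> new Bin 3
  Item 0.44 -> new Bin 4
  Item 0.34 -> Bin 1 (now 0.98)
  Item 0.3 -> Bin 2 (now 0.99)
Total bins used = 4

4


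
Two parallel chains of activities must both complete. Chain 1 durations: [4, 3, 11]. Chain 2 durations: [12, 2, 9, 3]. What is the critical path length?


Path A total = 4 + 3 + 11 = 18
Path B total = 12 + 2 + 9 + 3 = 26
Critical path = longest path = max(18, 26) = 26

26


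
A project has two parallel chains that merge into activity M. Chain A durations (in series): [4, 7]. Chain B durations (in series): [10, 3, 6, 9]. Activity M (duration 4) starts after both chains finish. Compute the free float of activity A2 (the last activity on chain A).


ES(A2) = sum of predecessors on chain A = 4
EF(A2) = ES + duration = 4 + 7 = 11
Successor of A2 is M. ES(M) = max(sum(A), sum(B)) = max(11, 28) = 28
Free float = ES(successor) - EF(current) = 28 - 11 = 17

17


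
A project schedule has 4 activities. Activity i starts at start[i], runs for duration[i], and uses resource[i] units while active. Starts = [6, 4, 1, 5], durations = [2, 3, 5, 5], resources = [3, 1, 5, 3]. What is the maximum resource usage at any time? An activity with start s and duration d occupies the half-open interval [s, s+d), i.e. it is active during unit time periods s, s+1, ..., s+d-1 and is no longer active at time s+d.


Each activity i is active on [start_i, start_i + duration_i).
Compute total resource usage per time slot:
  t=0: active resources = [], total = 0
  t=1: active resources = [5], total = 5
  t=2: active resources = [5], total = 5
  t=3: active resources = [5], total = 5
  t=4: active resources = [1, 5], total = 6
  t=5: active resources = [1, 5, 3], total = 9
  t=6: active resources = [3, 1, 3], total = 7
  t=7: active resources = [3, 3], total = 6
  t=8: active resources = [3], total = 3
  t=9: active resources = [3], total = 3
Peak resource demand = 9

9


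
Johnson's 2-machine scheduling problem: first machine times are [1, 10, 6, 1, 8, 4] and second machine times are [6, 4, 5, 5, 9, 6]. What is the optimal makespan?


Apply Johnson's rule:
  Group 1 (a <= b): [(1, 1, 6), (4, 1, 5), (6, 4, 6), (5, 8, 9)]
  Group 2 (a > b): [(3, 6, 5), (2, 10, 4)]
Optimal job order: [1, 4, 6, 5, 3, 2]
Schedule:
  Job 1: M1 done at 1, M2 done at 7
  Job 4: M1 done at 2, M2 done at 12
  Job 6: M1 done at 6, M2 done at 18
  Job 5: M1 done at 14, M2 done at 27
  Job 3: M1 done at 20, M2 done at 32
  Job 2: M1 done at 30, M2 done at 36
Makespan = 36

36


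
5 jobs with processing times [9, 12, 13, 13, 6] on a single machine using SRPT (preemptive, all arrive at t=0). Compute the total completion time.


Since all jobs arrive at t=0, SRPT equals SPT ordering.
SPT order: [6, 9, 12, 13, 13]
Completion times:
  Job 1: p=6, C=6
  Job 2: p=9, C=15
  Job 3: p=12, C=27
  Job 4: p=13, C=40
  Job 5: p=13, C=53
Total completion time = 6 + 15 + 27 + 40 + 53 = 141

141


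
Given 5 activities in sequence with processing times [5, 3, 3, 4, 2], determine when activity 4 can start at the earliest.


Activity 4 starts after activities 1 through 3 complete.
Predecessor durations: [5, 3, 3]
ES = 5 + 3 + 3 = 11

11


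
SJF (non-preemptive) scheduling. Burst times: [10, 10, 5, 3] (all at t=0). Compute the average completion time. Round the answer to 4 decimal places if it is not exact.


SJF order (ascending): [3, 5, 10, 10]
Completion times:
  Job 1: burst=3, C=3
  Job 2: burst=5, C=8
  Job 3: burst=10, C=18
  Job 4: burst=10, C=28
Average completion = 57/4 = 14.25

14.25


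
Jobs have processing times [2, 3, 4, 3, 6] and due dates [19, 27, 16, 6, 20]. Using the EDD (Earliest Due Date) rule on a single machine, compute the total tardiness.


Sort by due date (EDD order): [(3, 6), (4, 16), (2, 19), (6, 20), (3, 27)]
Compute completion times and tardiness:
  Job 1: p=3, d=6, C=3, tardiness=max(0,3-6)=0
  Job 2: p=4, d=16, C=7, tardiness=max(0,7-16)=0
  Job 3: p=2, d=19, C=9, tardiness=max(0,9-19)=0
  Job 4: p=6, d=20, C=15, tardiness=max(0,15-20)=0
  Job 5: p=3, d=27, C=18, tardiness=max(0,18-27)=0
Total tardiness = 0

0


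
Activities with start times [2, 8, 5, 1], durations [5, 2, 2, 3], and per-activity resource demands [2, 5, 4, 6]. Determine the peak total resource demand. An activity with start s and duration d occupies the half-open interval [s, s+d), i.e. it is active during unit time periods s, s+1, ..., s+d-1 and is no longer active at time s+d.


Each activity i is active on [start_i, start_i + duration_i).
Compute total resource usage per time slot:
  t=0: active resources = [], total = 0
  t=1: active resources = [6], total = 6
  t=2: active resources = [2, 6], total = 8
  t=3: active resources = [2, 6], total = 8
  t=4: active resources = [2], total = 2
  t=5: active resources = [2, 4], total = 6
  t=6: active resources = [2, 4], total = 6
  t=7: active resources = [], total = 0
  t=8: active resources = [5], total = 5
  t=9: active resources = [5], total = 5
Peak resource demand = 8

8


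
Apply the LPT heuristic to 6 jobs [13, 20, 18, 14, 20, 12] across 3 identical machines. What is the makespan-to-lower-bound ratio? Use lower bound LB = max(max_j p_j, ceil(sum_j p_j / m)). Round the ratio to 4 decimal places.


LPT order: [20, 20, 18, 14, 13, 12]
Machine loads after assignment: [33, 32, 32]
LPT makespan = 33
Lower bound = max(max_job, ceil(total/3)) = max(20, 33) = 33
Ratio = 33 / 33 = 1.0

1.0


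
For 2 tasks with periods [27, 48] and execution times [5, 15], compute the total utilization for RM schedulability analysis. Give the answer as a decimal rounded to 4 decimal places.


Compute individual utilizations (exact fractions):
  Task 1: C/T = 5/27 (approx. 0.1852)
  Task 2: C/T = 15/48 = 5/16 (approx. 0.3125)
Total utilization U = 5/27 + 5/16 = 215/432
Rounded to 4 decimal places: U = 0.4977
RM (Liu & Layland) bound for 2 tasks = 0.828427; compare with U = 215/432 (approx. 0.497685)
U <= bound, so schedulable by RM sufficient condition.

0.4977


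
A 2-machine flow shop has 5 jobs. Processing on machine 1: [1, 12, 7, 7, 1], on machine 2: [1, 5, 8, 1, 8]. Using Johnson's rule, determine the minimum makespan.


Apply Johnson's rule:
  Group 1 (a <= b): [(1, 1, 1), (5, 1, 8), (3, 7, 8)]
  Group 2 (a > b): [(2, 12, 5), (4, 7, 1)]
Optimal job order: [1, 5, 3, 2, 4]
Schedule:
  Job 1: M1 done at 1, M2 done at 2
  Job 5: M1 done at 2, M2 done at 10
  Job 3: M1 done at 9, M2 done at 18
  Job 2: M1 done at 21, M2 done at 26
  Job 4: M1 done at 28, M2 done at 29
Makespan = 29

29


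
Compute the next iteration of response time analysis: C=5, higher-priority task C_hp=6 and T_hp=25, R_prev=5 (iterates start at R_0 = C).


R_next = C + ceil(R_prev / T_hp) * C_hp
ceil(5 / 25) = ceil(0.2) = 1
Interference = 1 * 6 = 6
R_next = 5 + 6 = 11

11


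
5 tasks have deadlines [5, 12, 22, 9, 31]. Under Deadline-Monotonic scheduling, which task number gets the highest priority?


Sort tasks by relative deadline (ascending):
  Task 1: deadline = 5
  Task 4: deadline = 9
  Task 2: deadline = 12
  Task 3: deadline = 22
  Task 5: deadline = 31
Priority order (highest first): [1, 4, 2, 3, 5]
Highest priority task = 1

1


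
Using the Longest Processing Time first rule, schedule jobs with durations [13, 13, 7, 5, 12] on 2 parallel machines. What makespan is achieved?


Sort jobs in decreasing order (LPT): [13, 13, 12, 7, 5]
Assign each job to the least loaded machine:
  Machine 1: jobs [13, 12], load = 25
  Machine 2: jobs [13, 7, 5], load = 25
Makespan = max load = 25

25


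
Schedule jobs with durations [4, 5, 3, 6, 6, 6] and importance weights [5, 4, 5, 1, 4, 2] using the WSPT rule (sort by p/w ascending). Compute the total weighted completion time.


Compute p/w ratios and sort ascending (WSPT): [(3, 5), (4, 5), (5, 4), (6, 4), (6, 2), (6, 1)]
Compute weighted completion times:
  Job (p=3,w=5): C=3, w*C=5*3=15
  Job (p=4,w=5): C=7, w*C=5*7=35
  Job (p=5,w=4): C=12, w*C=4*12=48
  Job (p=6,w=4): C=18, w*C=4*18=72
  Job (p=6,w=2): C=24, w*C=2*24=48
  Job (p=6,w=1): C=30, w*C=1*30=30
Total weighted completion time = 248

248


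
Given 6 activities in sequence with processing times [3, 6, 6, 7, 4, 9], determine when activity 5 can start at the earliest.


Activity 5 starts after activities 1 through 4 complete.
Predecessor durations: [3, 6, 6, 7]
ES = 3 + 6 + 6 + 7 = 22

22


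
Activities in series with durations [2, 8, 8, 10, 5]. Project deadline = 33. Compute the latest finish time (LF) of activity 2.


LF(activity 2) = deadline - sum of successor durations
Successors: activities 3 through 5 with durations [8, 10, 5]
Sum of successor durations = 23
LF = 33 - 23 = 10

10


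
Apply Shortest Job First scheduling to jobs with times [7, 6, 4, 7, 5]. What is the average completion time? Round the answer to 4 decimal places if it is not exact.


SJF order (ascending): [4, 5, 6, 7, 7]
Completion times:
  Job 1: burst=4, C=4
  Job 2: burst=5, C=9
  Job 3: burst=6, C=15
  Job 4: burst=7, C=22
  Job 5: burst=7, C=29
Average completion = 79/5 = 15.8

15.8


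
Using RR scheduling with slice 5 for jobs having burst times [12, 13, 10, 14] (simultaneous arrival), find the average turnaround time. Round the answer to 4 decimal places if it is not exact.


Time quantum = 5
Execution trace:
  J1 runs 5 units, time = 5
  J2 runs 5 units, time = 10
  J3 runs 5 units, time = 15
  J4 runs 5 units, time = 20
  J1 runs 5 units, time = 25
  J2 runs 5 units, time = 30
  J3 runs 5 units, time = 35
  J4 runs 5 units, time = 40
  J1 runs 2 units, time = 42
  J2 runs 3 units, time = 45
  J4 runs 4 units, time = 49
Finish times: [42, 45, 35, 49]
Average turnaround = 171/4 = 42.75

42.75


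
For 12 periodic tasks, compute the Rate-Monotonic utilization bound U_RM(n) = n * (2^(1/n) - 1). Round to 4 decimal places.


Compute 2^(1/12) = 1.0594630944
Subtract 1: 1.0594630944 - 1 = 0.0594630944
Multiply by n: 12 * 0.0594630944 = 0.7135571328
Round to 4 dp: 0.7136

0.7136


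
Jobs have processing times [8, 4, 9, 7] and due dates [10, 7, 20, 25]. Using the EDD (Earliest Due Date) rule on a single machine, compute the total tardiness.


Sort by due date (EDD order): [(4, 7), (8, 10), (9, 20), (7, 25)]
Compute completion times and tardiness:
  Job 1: p=4, d=7, C=4, tardiness=max(0,4-7)=0
  Job 2: p=8, d=10, C=12, tardiness=max(0,12-10)=2
  Job 3: p=9, d=20, C=21, tardiness=max(0,21-20)=1
  Job 4: p=7, d=25, C=28, tardiness=max(0,28-25)=3
Total tardiness = 6

6


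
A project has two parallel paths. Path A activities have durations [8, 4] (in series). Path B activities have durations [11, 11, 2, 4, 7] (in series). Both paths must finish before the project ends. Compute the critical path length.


Path A total = 8 + 4 = 12
Path B total = 11 + 11 + 2 + 4 + 7 = 35
Critical path = longest path = max(12, 35) = 35

35


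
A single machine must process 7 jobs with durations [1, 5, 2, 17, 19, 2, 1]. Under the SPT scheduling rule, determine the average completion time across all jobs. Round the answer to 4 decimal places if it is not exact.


Sort jobs by processing time (SPT order): [1, 1, 2, 2, 5, 17, 19]
Compute completion times sequentially:
  Job 1: processing = 1, completes at 1
  Job 2: processing = 1, completes at 2
  Job 3: processing = 2, completes at 4
  Job 4: processing = 2, completes at 6
  Job 5: processing = 5, completes at 11
  Job 6: processing = 17, completes at 28
  Job 7: processing = 19, completes at 47
Sum of completion times = 99
Average completion time = 99/7 = 14.1429

14.1429


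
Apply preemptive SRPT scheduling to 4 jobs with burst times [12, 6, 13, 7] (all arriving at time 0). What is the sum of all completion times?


Since all jobs arrive at t=0, SRPT equals SPT ordering.
SPT order: [6, 7, 12, 13]
Completion times:
  Job 1: p=6, C=6
  Job 2: p=7, C=13
  Job 3: p=12, C=25
  Job 4: p=13, C=38
Total completion time = 6 + 13 + 25 + 38 = 82

82


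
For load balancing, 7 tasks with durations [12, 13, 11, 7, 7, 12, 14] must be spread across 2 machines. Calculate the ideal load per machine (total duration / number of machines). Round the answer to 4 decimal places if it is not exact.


Total processing time = 12 + 13 + 11 + 7 + 7 + 12 + 14 = 76
Number of machines = 2
Ideal balanced load = 76 / 2 = 38.0

38.0


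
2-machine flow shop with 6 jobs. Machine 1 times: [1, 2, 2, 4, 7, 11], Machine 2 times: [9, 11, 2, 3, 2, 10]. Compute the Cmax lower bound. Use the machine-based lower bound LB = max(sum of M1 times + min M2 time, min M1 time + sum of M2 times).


LB1 = sum(M1 times) + min(M2 times) = 27 + 2 = 29
LB2 = min(M1 times) + sum(M2 times) = 1 + 37 = 38
Lower bound = max(LB1, LB2) = max(29, 38) = 38

38


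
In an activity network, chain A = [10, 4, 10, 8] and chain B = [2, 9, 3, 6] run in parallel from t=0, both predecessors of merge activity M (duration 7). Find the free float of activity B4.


ES(B4) = sum of predecessors on chain B = 14
EF(B4) = ES + duration = 14 + 6 = 20
Successor of B4 is M. ES(M) = max(sum(A), sum(B)) = max(32, 20) = 32
Free float = ES(successor) - EF(current) = 32 - 20 = 12

12


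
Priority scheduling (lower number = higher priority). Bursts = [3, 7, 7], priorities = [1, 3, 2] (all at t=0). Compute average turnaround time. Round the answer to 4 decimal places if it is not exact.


Sort by priority (ascending = highest first):
Order: [(1, 3), (2, 7), (3, 7)]
Completion times:
  Priority 1, burst=3, C=3
  Priority 2, burst=7, C=10
  Priority 3, burst=7, C=17
Average turnaround = 30/3 = 10.0

10.0


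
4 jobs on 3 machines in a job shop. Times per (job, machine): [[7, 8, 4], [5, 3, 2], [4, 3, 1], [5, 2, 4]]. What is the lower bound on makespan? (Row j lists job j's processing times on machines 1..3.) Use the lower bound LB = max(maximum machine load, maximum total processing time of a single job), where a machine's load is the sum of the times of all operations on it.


Machine loads:
  Machine 1: 7 + 5 + 4 + 5 = 21
  Machine 2: 8 + 3 + 3 + 2 = 16
  Machine 3: 4 + 2 + 1 + 4 = 11
Max machine load = 21
Job totals:
  Job 1: 19
  Job 2: 10
  Job 3: 8
  Job 4: 11
Max job total = 19
Lower bound = max(21, 19) = 21

21


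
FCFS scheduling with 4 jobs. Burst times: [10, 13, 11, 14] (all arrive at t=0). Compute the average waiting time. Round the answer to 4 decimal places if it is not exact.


FCFS order (as given): [10, 13, 11, 14]
Waiting times:
  Job 1: wait = 0
  Job 2: wait = 10
  Job 3: wait = 23
  Job 4: wait = 34
Sum of waiting times = 67
Average waiting time = 67/4 = 16.75

16.75


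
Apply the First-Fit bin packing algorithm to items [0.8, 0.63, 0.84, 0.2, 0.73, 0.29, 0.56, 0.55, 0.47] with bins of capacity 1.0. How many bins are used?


Place items sequentially using First-Fit:
  Item 0.8 -> new Bin 1
  Item 0.63 -> new Bin 2
  Item 0.84 -> new Bin 3
  Item 0.2 -> Bin 1 (now 1.0)
  Item 0.73 -> new Bin 4
  Item 0.29 -> Bin 2 (now 0.92)
  Item 0.56 -> new Bin 5
  Item 0.55 -> new Bin 6
  Item 0.47 -> new Bin 7
Total bins used = 7

7


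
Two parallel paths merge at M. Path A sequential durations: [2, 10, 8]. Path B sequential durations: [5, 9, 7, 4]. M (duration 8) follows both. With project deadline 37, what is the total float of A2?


Forward pass: ES(A2) = sum of predecessors on chain A = 2
EF = ES + duration = 2 + 10 = 12
Backward pass: LF(M) = deadline = 37; LS(M) = 37 - 8 = 29
LF(A2) = LS(M) - sum(successors on chain A) = 29 - 8 = 21
LS = LF - duration = 21 - 10 = 11
Total float = LS - ES = 11 - 2 = 9

9


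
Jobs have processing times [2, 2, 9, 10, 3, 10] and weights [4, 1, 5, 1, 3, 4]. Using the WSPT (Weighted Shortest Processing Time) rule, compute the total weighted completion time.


Compute p/w ratios and sort ascending (WSPT): [(2, 4), (3, 3), (9, 5), (2, 1), (10, 4), (10, 1)]
Compute weighted completion times:
  Job (p=2,w=4): C=2, w*C=4*2=8
  Job (p=3,w=3): C=5, w*C=3*5=15
  Job (p=9,w=5): C=14, w*C=5*14=70
  Job (p=2,w=1): C=16, w*C=1*16=16
  Job (p=10,w=4): C=26, w*C=4*26=104
  Job (p=10,w=1): C=36, w*C=1*36=36
Total weighted completion time = 249

249


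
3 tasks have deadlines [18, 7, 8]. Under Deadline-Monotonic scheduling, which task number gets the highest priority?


Sort tasks by relative deadline (ascending):
  Task 2: deadline = 7
  Task 3: deadline = 8
  Task 1: deadline = 18
Priority order (highest first): [2, 3, 1]
Highest priority task = 2

2


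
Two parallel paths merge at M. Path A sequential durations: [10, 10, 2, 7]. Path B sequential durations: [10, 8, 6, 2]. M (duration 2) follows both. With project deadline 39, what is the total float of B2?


Forward pass: ES(B2) = sum of predecessors on chain B = 10
EF = ES + duration = 10 + 8 = 18
Backward pass: LF(M) = deadline = 39; LS(M) = 39 - 2 = 37
LF(B2) = LS(M) - sum(successors on chain B) = 37 - 8 = 29
LS = LF - duration = 29 - 8 = 21
Total float = LS - ES = 21 - 10 = 11

11


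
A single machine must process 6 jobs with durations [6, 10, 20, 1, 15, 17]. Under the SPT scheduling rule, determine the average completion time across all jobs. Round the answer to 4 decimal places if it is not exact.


Sort jobs by processing time (SPT order): [1, 6, 10, 15, 17, 20]
Compute completion times sequentially:
  Job 1: processing = 1, completes at 1
  Job 2: processing = 6, completes at 7
  Job 3: processing = 10, completes at 17
  Job 4: processing = 15, completes at 32
  Job 5: processing = 17, completes at 49
  Job 6: processing = 20, completes at 69
Sum of completion times = 175
Average completion time = 175/6 = 29.1667

29.1667


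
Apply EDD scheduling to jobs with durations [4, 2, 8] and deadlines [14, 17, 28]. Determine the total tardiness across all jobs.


Sort by due date (EDD order): [(4, 14), (2, 17), (8, 28)]
Compute completion times and tardiness:
  Job 1: p=4, d=14, C=4, tardiness=max(0,4-14)=0
  Job 2: p=2, d=17, C=6, tardiness=max(0,6-17)=0
  Job 3: p=8, d=28, C=14, tardiness=max(0,14-28)=0
Total tardiness = 0

0


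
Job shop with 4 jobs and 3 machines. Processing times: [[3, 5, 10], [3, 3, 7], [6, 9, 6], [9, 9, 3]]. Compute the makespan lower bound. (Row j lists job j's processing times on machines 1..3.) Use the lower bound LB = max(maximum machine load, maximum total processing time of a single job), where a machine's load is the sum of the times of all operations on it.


Machine loads:
  Machine 1: 3 + 3 + 6 + 9 = 21
  Machine 2: 5 + 3 + 9 + 9 = 26
  Machine 3: 10 + 7 + 6 + 3 = 26
Max machine load = 26
Job totals:
  Job 1: 18
  Job 2: 13
  Job 3: 21
  Job 4: 21
Max job total = 21
Lower bound = max(26, 21) = 26

26


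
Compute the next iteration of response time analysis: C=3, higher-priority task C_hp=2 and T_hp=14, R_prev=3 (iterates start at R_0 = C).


R_next = C + ceil(R_prev / T_hp) * C_hp
ceil(3 / 14) = ceil(0.2143) = 1
Interference = 1 * 2 = 2
R_next = 3 + 2 = 5

5


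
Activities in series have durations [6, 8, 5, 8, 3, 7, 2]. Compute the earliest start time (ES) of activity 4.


Activity 4 starts after activities 1 through 3 complete.
Predecessor durations: [6, 8, 5]
ES = 6 + 8 + 5 = 19

19


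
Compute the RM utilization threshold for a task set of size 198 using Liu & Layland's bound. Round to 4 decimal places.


Compute 2^(1/198) = 1.0035068781
Subtract 1: 1.0035068781 - 1 = 0.0035068781
Multiply by n: 198 * 0.0035068781 = 0.6943618638
Round to 4 dp: 0.6944

0.6944


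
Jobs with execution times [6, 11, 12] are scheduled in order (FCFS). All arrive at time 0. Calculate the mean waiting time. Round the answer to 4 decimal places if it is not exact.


FCFS order (as given): [6, 11, 12]
Waiting times:
  Job 1: wait = 0
  Job 2: wait = 6
  Job 3: wait = 17
Sum of waiting times = 23
Average waiting time = 23/3 = 7.6667

7.6667


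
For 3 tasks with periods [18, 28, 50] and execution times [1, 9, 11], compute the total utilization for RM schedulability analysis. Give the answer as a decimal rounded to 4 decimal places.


Compute individual utilizations (exact fractions):
  Task 1: C/T = 1/18 (approx. 0.0556)
  Task 2: C/T = 9/28 (approx. 0.3214)
  Task 3: C/T = 11/50 (approx. 0.22)
Total utilization U = 1/18 + 9/28 + 11/50 = 3761/6300
Rounded to 4 decimal places: U = 0.5970
RM (Liu & Layland) bound for 3 tasks = 0.779763; compare with U = 3761/6300 (approx. 0.596984)
U <= bound, so schedulable by RM sufficient condition.

0.5970


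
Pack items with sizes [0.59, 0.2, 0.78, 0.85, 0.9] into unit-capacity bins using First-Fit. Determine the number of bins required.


Place items sequentially using First-Fit:
  Item 0.59 -> new Bin 1
  Item 0.2 -> Bin 1 (now 0.79)
  Item 0.78 -> new Bin 2
  Item 0.85 -> new Bin 3
  Item 0.9 -> new Bin 4
Total bins used = 4

4


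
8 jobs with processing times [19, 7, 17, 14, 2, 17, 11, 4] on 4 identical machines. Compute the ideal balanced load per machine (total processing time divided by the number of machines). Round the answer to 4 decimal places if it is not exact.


Total processing time = 19 + 7 + 17 + 14 + 2 + 17 + 11 + 4 = 91
Number of machines = 4
Ideal balanced load = 91 / 4 = 22.75

22.75


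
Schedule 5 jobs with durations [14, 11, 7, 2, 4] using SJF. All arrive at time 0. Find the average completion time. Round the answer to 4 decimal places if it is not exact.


SJF order (ascending): [2, 4, 7, 11, 14]
Completion times:
  Job 1: burst=2, C=2
  Job 2: burst=4, C=6
  Job 3: burst=7, C=13
  Job 4: burst=11, C=24
  Job 5: burst=14, C=38
Average completion = 83/5 = 16.6

16.6


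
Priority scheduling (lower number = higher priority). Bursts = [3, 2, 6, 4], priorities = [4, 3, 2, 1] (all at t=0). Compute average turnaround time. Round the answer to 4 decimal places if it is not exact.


Sort by priority (ascending = highest first):
Order: [(1, 4), (2, 6), (3, 2), (4, 3)]
Completion times:
  Priority 1, burst=4, C=4
  Priority 2, burst=6, C=10
  Priority 3, burst=2, C=12
  Priority 4, burst=3, C=15
Average turnaround = 41/4 = 10.25

10.25


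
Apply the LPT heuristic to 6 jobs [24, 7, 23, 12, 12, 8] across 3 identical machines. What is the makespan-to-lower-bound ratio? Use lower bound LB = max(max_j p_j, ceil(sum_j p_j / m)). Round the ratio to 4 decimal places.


LPT order: [24, 23, 12, 12, 8, 7]
Machine loads after assignment: [31, 31, 24]
LPT makespan = 31
Lower bound = max(max_job, ceil(total/3)) = max(24, 29) = 29
Ratio = 31 / 29 = 1.069

1.069


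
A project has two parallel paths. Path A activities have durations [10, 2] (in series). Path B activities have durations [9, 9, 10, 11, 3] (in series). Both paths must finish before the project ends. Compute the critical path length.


Path A total = 10 + 2 = 12
Path B total = 9 + 9 + 10 + 11 + 3 = 42
Critical path = longest path = max(12, 42) = 42

42


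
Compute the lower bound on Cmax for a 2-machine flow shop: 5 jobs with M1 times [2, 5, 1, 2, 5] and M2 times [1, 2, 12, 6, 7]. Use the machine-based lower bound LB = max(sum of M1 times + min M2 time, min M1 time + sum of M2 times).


LB1 = sum(M1 times) + min(M2 times) = 15 + 1 = 16
LB2 = min(M1 times) + sum(M2 times) = 1 + 28 = 29
Lower bound = max(LB1, LB2) = max(16, 29) = 29

29
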